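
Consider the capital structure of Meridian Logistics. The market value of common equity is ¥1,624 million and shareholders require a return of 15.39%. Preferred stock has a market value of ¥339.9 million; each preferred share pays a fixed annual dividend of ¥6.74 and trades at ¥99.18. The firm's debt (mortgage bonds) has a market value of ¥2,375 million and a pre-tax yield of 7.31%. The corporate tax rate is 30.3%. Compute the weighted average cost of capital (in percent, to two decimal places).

9.08%

Cost of preferred: Rp = 6.74 / 99.18 = 6.7957%.
Total capital V = 1624 + 339.9 + 2375 = 4338.9.
Equity: weight = 1624/4338.9 = 0.3743; cost = 15.39%.
Preferred: weight = 339.9/4338.9 = 0.0783; cost = 6.7957%.
Mortgage bonds: weight = 2375/4338.9 = 0.5474; after-tax cost = 7.31% × (1 − 30.3%) = 5.0951%.
WACC = 0.3743 × 15.3900% + 0.0783 × 6.7957% + 0.5474 × 5.0951% = 9.0816%.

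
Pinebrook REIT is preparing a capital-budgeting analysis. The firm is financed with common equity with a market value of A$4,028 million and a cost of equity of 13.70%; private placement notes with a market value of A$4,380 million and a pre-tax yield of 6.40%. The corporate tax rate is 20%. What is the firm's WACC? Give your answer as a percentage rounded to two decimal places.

9.23%

Total capital V = 4028 + 4380 = 8408.
Equity: weight = 4028/8408 = 0.4791; cost = 13.7%.
Private placement notes: weight = 4380/8408 = 0.5209; after-tax cost = 6.4% × (1 − 20%) = 5.1200%.
WACC = 0.4791 × 13.7000% + 0.5209 × 5.1200% = 9.2304%.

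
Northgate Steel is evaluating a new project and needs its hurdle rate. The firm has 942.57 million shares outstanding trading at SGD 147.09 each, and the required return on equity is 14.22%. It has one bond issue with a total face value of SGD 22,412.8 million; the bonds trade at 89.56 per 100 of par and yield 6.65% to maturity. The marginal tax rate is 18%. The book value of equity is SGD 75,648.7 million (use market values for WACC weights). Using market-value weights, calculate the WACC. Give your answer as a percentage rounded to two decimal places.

13.11%

Market value of equity E = 147.09 × 942.57m = 138642.6213m. Market value of debt D = 22412.8m × 89.56/100 = 20072.90368m.
Total capital V = 138642.6213 + 20072.90368 = 158715.52498.
Equity: weight = 138642.6213/158715.52498 = 0.8735; cost = 14.22%.
Bonds outstanding: weight = 20072.90368/158715.52498 = 0.1265; after-tax cost = 6.65% × (1 − 18%) = 5.4530%.
WACC = 0.8735 × 14.2200% + 0.1265 × 5.4530% = 13.1112%.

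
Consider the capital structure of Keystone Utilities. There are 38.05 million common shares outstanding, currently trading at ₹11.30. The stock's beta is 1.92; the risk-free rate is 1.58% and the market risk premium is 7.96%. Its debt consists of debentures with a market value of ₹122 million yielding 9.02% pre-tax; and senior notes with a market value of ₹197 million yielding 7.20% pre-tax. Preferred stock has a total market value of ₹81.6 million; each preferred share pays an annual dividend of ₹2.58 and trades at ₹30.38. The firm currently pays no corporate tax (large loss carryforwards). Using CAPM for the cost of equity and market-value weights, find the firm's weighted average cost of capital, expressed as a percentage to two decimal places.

Cost of equity via CAPM: Re = 1.58% + 1.92 × 7.96% = 16.8632%.
Cost of preferred: Rp = 2.58 / 30.38 = 8.4924%.
Market value of equity E = 11.3 × 38.05m = 429.965m.
Total capital V = 429.965 + 81.6 + 122 + 197 = 830.565.
Equity: weight = 429.965/830.565 = 0.5177; cost = 16.8632%.
Preferred: weight = 81.6/830.565 = 0.0982; cost = 8.4924%.
Debentures: weight = 122/830.565 = 0.1469; after-tax cost = 9.02% × (1 − 0%) = 9.0200%.
Senior notes: weight = 197/830.565 = 0.2372; after-tax cost = 7.2% × (1 − 0%) = 7.2000%.
WACC = 0.5177 × 16.8632% + 0.0982 × 8.4924% + 0.1469 × 9.0200% + 0.2372 × 7.2000% = 12.5967%.

12.60%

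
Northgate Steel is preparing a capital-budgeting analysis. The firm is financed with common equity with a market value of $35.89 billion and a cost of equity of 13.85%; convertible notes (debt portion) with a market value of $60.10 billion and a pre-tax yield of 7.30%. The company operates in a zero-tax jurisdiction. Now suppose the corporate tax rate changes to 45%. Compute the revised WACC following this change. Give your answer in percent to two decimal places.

7.69%

After the change:
Total capital V = 35.89 + 60.1 = 95.99.
Equity: weight = 35.89/95.99 = 0.3739; cost = 13.85%.
Convertible notes (debt portion): weight = 60.1/95.99 = 0.6261; after-tax cost = 7.3% × (1 − 45%) = 4.0150%.
WACC = 0.3739 × 13.8500% + 0.6261 × 4.0150% = 7.6922%.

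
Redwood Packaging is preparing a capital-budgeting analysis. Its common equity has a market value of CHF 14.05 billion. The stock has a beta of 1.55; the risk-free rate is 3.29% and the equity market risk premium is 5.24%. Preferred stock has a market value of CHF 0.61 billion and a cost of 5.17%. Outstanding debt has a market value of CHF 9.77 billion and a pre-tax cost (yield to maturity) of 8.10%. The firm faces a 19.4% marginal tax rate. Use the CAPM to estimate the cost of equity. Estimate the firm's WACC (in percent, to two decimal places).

9.30%

Cost of equity via CAPM: Re = 3.29% + 1.55 × 5.24% = 11.4120%.
Total capital V = 14.05 + 0.61 + 9.77 = 24.43.
Equity: weight = 14.05/24.43 = 0.5751; cost = 11.412%.
Preferred: weight = 0.61/24.43 = 0.0250; cost = 5.17%.
Debt: weight = 9.77/24.43 = 0.3999; after-tax cost = 8.1% × (1 − 19.4%) = 6.5286%.
WACC = 0.5751 × 11.4120% + 0.0250 × 5.1700% + 0.3999 × 6.5286% = 9.3032%.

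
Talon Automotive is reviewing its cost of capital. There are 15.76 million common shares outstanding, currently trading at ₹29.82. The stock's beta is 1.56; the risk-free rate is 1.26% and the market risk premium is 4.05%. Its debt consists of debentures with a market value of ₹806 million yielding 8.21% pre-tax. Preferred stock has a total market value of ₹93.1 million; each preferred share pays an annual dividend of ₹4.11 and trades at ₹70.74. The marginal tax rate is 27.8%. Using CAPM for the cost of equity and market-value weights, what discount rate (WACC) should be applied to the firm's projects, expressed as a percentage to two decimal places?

Cost of equity via CAPM: Re = 1.26% + 1.56 × 4.05% = 7.5780%.
Cost of preferred: Rp = 4.11 / 70.74 = 5.8100%.
Market value of equity E = 29.82 × 15.76m = 469.9632m.
Total capital V = 469.9632 + 93.1 + 806 = 1369.0632.
Equity: weight = 469.9632/1369.0632 = 0.3433; cost = 7.578%.
Preferred: weight = 93.1/1369.0632 = 0.0680; cost = 5.81%.
Debentures: weight = 806/1369.0632 = 0.5887; after-tax cost = 8.21% × (1 − 27.8%) = 5.9276%.
WACC = 0.3433 × 7.5780% + 0.0680 × 5.8100% + 0.5887 × 5.9276% = 6.4862%.

6.49%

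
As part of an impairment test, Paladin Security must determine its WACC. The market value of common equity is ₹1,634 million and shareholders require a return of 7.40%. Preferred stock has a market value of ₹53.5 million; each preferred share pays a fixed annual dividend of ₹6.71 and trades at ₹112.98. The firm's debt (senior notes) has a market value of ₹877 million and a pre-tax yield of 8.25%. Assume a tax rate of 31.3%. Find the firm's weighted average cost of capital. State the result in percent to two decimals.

Cost of preferred: Rp = 6.71 / 112.98 = 5.9391%.
Total capital V = 1634 + 53.5 + 877 = 2564.5.
Equity: weight = 1634/2564.5 = 0.6372; cost = 7.4%.
Preferred: weight = 53.5/2564.5 = 0.0209; cost = 5.9391%.
Senior notes: weight = 877/2564.5 = 0.3420; after-tax cost = 8.25% × (1 − 31.3%) = 5.6678%.
WACC = 0.6372 × 7.4000% + 0.0209 × 5.9391% + 0.3420 × 5.6678% = 6.7771%.

6.78%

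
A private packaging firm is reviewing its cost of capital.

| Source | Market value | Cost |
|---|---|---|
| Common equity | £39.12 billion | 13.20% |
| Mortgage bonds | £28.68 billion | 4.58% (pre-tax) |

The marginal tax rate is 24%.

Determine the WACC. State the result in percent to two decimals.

Total capital V = 39.12 + 28.68 = 67.8.
Equity: weight = 39.12/67.8 = 0.5770; cost = 13.2%.
Mortgage bonds: weight = 28.68/67.8 = 0.4230; after-tax cost = 4.58% × (1 − 24%) = 3.4808%.
WACC = 0.5770 × 13.2000% + 0.4230 × 3.4808% = 9.0887%.

9.09%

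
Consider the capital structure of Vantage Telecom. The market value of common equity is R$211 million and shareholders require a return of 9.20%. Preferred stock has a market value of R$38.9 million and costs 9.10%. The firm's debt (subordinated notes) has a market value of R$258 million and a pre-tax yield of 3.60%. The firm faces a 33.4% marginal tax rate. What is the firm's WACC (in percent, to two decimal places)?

5.74%

Total capital V = 211 + 38.9 + 258 = 507.9.
Equity: weight = 211/507.9 = 0.4154; cost = 9.2%.
Preferred: weight = 38.9/507.9 = 0.0766; cost = 9.1%.
Subordinated notes: weight = 258/507.9 = 0.5080; after-tax cost = 3.6% × (1 − 33.4%) = 2.3976%.
WACC = 0.4154 × 9.2000% + 0.0766 × 9.1000% + 0.5080 × 2.3976% = 5.7369%.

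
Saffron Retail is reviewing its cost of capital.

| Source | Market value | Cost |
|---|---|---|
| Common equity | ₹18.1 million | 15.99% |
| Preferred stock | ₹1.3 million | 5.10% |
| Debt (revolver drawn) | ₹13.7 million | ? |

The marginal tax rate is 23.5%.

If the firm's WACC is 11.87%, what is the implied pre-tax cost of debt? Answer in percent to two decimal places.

Total capital V = 18.1 + 1.3 + 13.7 = 33.1.
Equity weight = 18.1/33.1 = 0.5468.
Preferred weight = 1.3/33.1 = 0.0393.
Revolver drawn weight = 13.7/33.1 = 0.4139.
Equity contribution = 0.5468 × 15.99% = 8.7438%.
Preferred contribution = 0.0393 × 5.1% = 0.2003%.
Remaining for debt = 11.87% − 8.9441% = 2.9259%.
Rd × (1 − 23.5%) × 0.4139 = 2.9259%  ⇒  Rd = 9.2408%.

9.24%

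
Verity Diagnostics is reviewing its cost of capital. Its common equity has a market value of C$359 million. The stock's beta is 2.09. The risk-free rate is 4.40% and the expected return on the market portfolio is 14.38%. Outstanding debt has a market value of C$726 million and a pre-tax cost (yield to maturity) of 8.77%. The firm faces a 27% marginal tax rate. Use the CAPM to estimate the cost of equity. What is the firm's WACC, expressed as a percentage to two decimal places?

12.64%

Market risk premium = 14.38% − 4.4% = 9.98%.
Cost of equity via CAPM: Re = 4.4% + 2.09 × 9.98% = 25.2582%.
Total capital V = 359 + 726 = 1085.
Equity: weight = 359/1085 = 0.3309; cost = 25.2582%.
Debt: weight = 726/1085 = 0.6691; after-tax cost = 8.77% × (1 − 27%) = 6.4021%.
WACC = 0.3309 × 25.2582% + 0.6691 × 6.4021% = 12.6411%.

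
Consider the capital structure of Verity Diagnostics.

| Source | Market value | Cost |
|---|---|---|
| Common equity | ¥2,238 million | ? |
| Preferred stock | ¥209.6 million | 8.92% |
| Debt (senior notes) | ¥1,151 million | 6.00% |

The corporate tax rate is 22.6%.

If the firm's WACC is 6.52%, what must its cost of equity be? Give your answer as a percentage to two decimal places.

Total capital V = 2238 + 209.6 + 1151 = 3598.6.
Equity weight = 2238/3598.6 = 0.6219.
Preferred weight = 209.6/3598.6 = 0.0582.
Senior notes weight = 1151/3598.6 = 0.3198.
Debt contribution = 0.3198 × 6% × (1 − 22.6%) = 1.4854%.
Preferred contribution = 0.0582 × 8.92% = 0.5195%.
Required equity contribution = 6.52% − 2.0049% = 4.5151%.
Re = 4.5151% / 0.6219 = 7.2601%.

7.26%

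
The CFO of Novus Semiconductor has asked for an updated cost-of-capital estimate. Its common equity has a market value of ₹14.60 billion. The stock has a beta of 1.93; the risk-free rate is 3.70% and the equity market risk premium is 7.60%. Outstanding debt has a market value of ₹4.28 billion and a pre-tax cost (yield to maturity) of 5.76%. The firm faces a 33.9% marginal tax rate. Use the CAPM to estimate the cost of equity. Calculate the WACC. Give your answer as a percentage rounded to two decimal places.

15.07%

Cost of equity via CAPM: Re = 3.7% + 1.93 × 7.6% = 18.3680%.
Total capital V = 14.6 + 4.28 = 18.88.
Equity: weight = 14.6/18.88 = 0.7733; cost = 18.368%.
Debt: weight = 4.28/18.88 = 0.2267; after-tax cost = 5.76% × (1 − 33.9%) = 3.8074%.
WACC = 0.7733 × 18.3680% + 0.2267 × 3.8074% = 15.0672%.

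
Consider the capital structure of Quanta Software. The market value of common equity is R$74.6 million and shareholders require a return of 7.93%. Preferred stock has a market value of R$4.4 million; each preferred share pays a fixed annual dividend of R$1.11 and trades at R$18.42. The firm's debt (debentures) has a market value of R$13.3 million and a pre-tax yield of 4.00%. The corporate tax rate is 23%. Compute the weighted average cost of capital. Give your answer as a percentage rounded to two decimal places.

7.14%

Cost of preferred: Rp = 1.11 / 18.42 = 6.0261%.
Total capital V = 74.6 + 4.4 + 13.3 = 92.3.
Equity: weight = 74.6/92.3 = 0.8082; cost = 7.93%.
Preferred: weight = 4.4/92.3 = 0.0477; cost = 6.0261%.
Debentures: weight = 13.3/92.3 = 0.1441; after-tax cost = 4% × (1 − 23%) = 3.0800%.
WACC = 0.8082 × 7.9300% + 0.0477 × 6.0261% + 0.1441 × 3.0800% = 7.1404%.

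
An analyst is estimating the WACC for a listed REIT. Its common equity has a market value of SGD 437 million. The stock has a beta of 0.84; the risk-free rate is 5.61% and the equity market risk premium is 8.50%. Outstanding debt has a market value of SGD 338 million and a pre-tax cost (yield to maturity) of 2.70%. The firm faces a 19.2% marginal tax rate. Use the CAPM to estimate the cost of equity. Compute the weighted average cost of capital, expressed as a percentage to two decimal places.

8.14%

Cost of equity via CAPM: Re = 5.61% + 0.84 × 8.5% = 12.7500%.
Total capital V = 437 + 338 = 775.
Equity: weight = 437/775 = 0.5639; cost = 12.75%.
Debt: weight = 338/775 = 0.4361; after-tax cost = 2.7% × (1 − 19.2%) = 2.1816%.
WACC = 0.5639 × 12.7500% + 0.4361 × 2.1816% = 8.1408%.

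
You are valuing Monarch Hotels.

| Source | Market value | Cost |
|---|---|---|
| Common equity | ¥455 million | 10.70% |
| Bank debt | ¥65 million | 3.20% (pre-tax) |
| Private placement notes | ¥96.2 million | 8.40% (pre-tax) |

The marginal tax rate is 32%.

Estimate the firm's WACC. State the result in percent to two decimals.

9.02%

Total capital V = 455 + 65 + 96.2 = 616.2.
Equity: weight = 455/616.2 = 0.7384; cost = 10.7%.
Bank debt: weight = 65/616.2 = 0.1055; after-tax cost = 3.2% × (1 − 32%) = 2.1760%.
Private placement notes: weight = 96.2/616.2 = 0.1561; after-tax cost = 8.4% × (1 − 32%) = 5.7120%.
WACC = 0.7384 × 10.7000% + 0.1055 × 2.1760% + 0.1561 × 5.7120% = 9.0221%.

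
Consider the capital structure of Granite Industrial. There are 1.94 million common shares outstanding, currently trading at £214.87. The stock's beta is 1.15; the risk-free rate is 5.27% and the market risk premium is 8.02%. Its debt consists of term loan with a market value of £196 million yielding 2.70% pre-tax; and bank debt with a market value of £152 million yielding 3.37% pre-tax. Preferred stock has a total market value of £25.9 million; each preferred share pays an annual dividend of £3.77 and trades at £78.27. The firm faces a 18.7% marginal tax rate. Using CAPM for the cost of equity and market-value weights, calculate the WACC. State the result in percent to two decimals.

8.87%

Cost of equity via CAPM: Re = 5.27% + 1.15 × 8.02% = 14.4930%.
Cost of preferred: Rp = 3.77 / 78.27 = 4.8167%.
Market value of equity E = 214.87 × 1.94m = 416.8478m.
Total capital V = 416.8478 + 25.9 + 196 + 152 = 790.7478.
Equity: weight = 416.8478/790.7478 = 0.5272; cost = 14.493%.
Preferred: weight = 25.9/790.7478 = 0.0328; cost = 4.8167%.
Term loan: weight = 196/790.7478 = 0.2479; after-tax cost = 2.7% × (1 − 18.7%) = 2.1951%.
Bank debt: weight = 152/790.7478 = 0.1922; after-tax cost = 3.37% × (1 − 18.7%) = 2.7398%.
WACC = 0.5272 × 14.4930% + 0.0328 × 4.8167% + 0.2479 × 2.1951% + 0.1922 × 2.7398% = 8.8686%.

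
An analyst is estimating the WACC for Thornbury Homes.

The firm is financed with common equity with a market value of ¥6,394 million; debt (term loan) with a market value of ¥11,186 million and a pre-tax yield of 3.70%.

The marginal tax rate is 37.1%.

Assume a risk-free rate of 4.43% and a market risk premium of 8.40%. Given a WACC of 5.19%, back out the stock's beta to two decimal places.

Total capital V = 6394 + 11186 = 17580.
Equity weight = 6394/17580 = 0.3637.
Term loan weight = 11186/17580 = 0.6363.
Debt contribution = 0.6363 × 3.7% × (1 − 37.1%) = 1.4808%.
Required equity contribution = 5.19% − 1.4808% = 3.7092%  ⇒  Re = 10.1982%.
CAPM: 10.1982% = 4.43% + β × 8.4%  ⇒  β = 0.6867.

0.69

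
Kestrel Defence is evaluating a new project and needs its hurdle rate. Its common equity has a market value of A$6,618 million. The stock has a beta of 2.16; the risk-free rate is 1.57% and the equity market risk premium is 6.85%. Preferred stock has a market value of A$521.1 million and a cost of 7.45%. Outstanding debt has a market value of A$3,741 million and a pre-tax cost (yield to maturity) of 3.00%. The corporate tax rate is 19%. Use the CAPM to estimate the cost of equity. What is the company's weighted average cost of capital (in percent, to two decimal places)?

Cost of equity via CAPM: Re = 1.57% + 2.16 × 6.85% = 16.3660%.
Total capital V = 6618 + 521.1 + 3741 = 10880.1.
Equity: weight = 6618/10880.1 = 0.6083; cost = 16.366%.
Preferred: weight = 521.1/10880.1 = 0.0479; cost = 7.45%.
Debt: weight = 3741/10880.1 = 0.3438; after-tax cost = 3% × (1 − 19%) = 2.4300%.
WACC = 0.6083 × 16.3660% + 0.0479 × 7.4500% + 0.3438 × 2.4300% = 11.1472%.

11.15%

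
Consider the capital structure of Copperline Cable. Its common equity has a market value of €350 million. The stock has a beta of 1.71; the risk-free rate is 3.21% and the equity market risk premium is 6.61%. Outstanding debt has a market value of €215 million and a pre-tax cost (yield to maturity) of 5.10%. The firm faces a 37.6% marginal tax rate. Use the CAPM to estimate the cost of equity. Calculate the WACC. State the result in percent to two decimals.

Cost of equity via CAPM: Re = 3.21% + 1.71 × 6.61% = 14.5131%.
Total capital V = 350 + 215 = 565.
Equity: weight = 350/565 = 0.6195; cost = 14.5131%.
Debt: weight = 215/565 = 0.3805; after-tax cost = 5.1% × (1 − 37.6%) = 3.1824%.
WACC = 0.6195 × 14.5131% + 0.3805 × 3.1824% = 10.2014%.

10.20%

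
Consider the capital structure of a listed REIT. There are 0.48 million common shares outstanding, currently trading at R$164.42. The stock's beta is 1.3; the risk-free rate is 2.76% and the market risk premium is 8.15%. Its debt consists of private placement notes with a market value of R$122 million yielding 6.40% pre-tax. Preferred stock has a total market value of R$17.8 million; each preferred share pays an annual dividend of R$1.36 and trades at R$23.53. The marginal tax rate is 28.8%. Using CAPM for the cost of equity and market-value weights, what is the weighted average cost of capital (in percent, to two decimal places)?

7.83%

Cost of equity via CAPM: Re = 2.76% + 1.3 × 8.15% = 13.3550%.
Cost of preferred: Rp = 1.36 / 23.53 = 5.7799%.
Market value of equity E = 164.42 × 0.48m = 78.9216m.
Total capital V = 78.9216 + 17.8 + 122 = 218.7216.
Equity: weight = 78.9216/218.7216 = 0.3608; cost = 13.355%.
Preferred: weight = 17.8/218.7216 = 0.0814; cost = 5.7799%.
Private placement notes: weight = 122/218.7216 = 0.5578; after-tax cost = 6.4% × (1 − 28.8%) = 4.5568%.
WACC = 0.3608 × 13.3550% + 0.0814 × 5.7799% + 0.5578 × 4.5568% = 7.8310%.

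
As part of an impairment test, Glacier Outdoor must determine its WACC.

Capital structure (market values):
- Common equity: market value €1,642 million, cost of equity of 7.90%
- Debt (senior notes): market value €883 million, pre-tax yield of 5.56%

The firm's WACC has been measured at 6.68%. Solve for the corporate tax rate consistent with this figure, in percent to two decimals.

Total capital V = 1642 + 883 = 2525.
Equity weight = 1642/2525 = 0.6503.
Senior notes weight = 883/2525 = 0.3497.
Equity contribution = 0.6503 × 7.9% = 5.1373%.
Debt contribution must be 6.68% − 5.1373% = 1.5427%.
0.3497 × 5.56% × (1 − T) = 1.5427%  ⇒  (1 − T) = 0.7934.
T = 20.6596%.

20.66%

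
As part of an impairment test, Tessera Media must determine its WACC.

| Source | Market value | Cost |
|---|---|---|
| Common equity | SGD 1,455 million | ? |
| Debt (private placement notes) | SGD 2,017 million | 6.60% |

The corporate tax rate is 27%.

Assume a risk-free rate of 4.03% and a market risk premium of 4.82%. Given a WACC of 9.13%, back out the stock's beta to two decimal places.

2.30

Total capital V = 1455 + 2017 = 3472.
Equity weight = 1455/3472 = 0.4191.
Private placement notes weight = 2017/3472 = 0.5809.
Debt contribution = 0.5809 × 6.6% × (1 − 27%) = 2.7989%.
Required equity contribution = 9.13% − 2.7989% = 6.3311%  ⇒  Re = 15.1075%.
CAPM: 15.1075% = 4.03% + β × 4.82%  ⇒  β = 2.2982.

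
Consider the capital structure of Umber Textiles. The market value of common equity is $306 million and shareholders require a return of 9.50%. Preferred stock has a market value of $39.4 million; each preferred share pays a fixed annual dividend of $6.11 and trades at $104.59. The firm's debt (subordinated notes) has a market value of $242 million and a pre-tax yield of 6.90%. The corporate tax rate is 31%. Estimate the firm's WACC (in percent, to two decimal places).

Cost of preferred: Rp = 6.11 / 104.59 = 5.8419%.
Total capital V = 306 + 39.4 + 242 = 587.4.
Equity: weight = 306/587.4 = 0.5209; cost = 9.5%.
Preferred: weight = 39.4/587.4 = 0.0671; cost = 5.8419%.
Subordinated notes: weight = 242/587.4 = 0.4120; after-tax cost = 6.9% × (1 − 31%) = 4.7610%.
WACC = 0.5209 × 9.5000% + 0.0671 × 5.8419% + 0.4120 × 4.7610% = 7.3022%.

7.30%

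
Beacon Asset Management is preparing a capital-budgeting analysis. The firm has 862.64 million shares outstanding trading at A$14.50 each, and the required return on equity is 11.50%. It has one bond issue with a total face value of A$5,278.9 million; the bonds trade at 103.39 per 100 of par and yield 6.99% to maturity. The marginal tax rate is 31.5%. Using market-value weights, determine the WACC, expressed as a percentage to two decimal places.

Market value of equity E = 14.5 × 862.64m = 12508.28m. Market value of debt D = 5278.9m × 103.39/100 = 5457.85471m.
Total capital V = 12508.28 + 5457.85471 = 17966.13471.
Equity: weight = 12508.28/17966.13471 = 0.6962; cost = 11.5%.
Bonds outstanding: weight = 5457.85471/17966.13471 = 0.3038; after-tax cost = 6.99% × (1 − 31.5%) = 4.7882%.
WACC = 0.6962 × 11.5000% + 0.3038 × 4.7882% = 9.4610%.

9.46%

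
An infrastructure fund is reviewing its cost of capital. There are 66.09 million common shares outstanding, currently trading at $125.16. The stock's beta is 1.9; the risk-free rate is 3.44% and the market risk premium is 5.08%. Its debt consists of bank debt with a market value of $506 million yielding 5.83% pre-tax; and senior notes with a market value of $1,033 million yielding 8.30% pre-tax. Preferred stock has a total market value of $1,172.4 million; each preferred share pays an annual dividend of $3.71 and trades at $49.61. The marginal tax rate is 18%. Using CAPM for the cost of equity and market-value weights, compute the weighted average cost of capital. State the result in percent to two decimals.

11.52%

Cost of equity via CAPM: Re = 3.44% + 1.9 × 5.08% = 13.0920%.
Cost of preferred: Rp = 3.71 / 49.61 = 7.4783%.
Market value of equity E = 125.16 × 66.09m = 8271.8244m.
Total capital V = 8271.8244 + 1172.4 + 506 + 1033 = 10983.2244.
Equity: weight = 8271.8244/10983.2244 = 0.7531; cost = 13.092%.
Preferred: weight = 1172.4/10983.2244 = 0.1067; cost = 7.4783%.
Bank debt: weight = 506/10983.2244 = 0.0461; after-tax cost = 5.83% × (1 − 18%) = 4.7806%.
Senior notes: weight = 1033/10983.2244 = 0.0941; after-tax cost = 8.3% × (1 − 18%) = 6.8060%.
WACC = 0.7531 × 13.0920% + 0.1067 × 7.4783% + 0.0461 × 4.7806% + 0.0941 × 6.8060% = 11.5186%.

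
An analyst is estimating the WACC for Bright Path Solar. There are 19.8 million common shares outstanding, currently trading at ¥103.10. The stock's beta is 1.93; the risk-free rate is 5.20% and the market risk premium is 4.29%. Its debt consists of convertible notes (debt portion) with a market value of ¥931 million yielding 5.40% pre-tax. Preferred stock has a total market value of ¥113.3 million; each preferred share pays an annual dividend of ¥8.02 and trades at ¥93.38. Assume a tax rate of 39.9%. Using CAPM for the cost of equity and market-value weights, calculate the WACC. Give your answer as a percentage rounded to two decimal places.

10.21%

Cost of equity via CAPM: Re = 5.2% + 1.93 × 4.29% = 13.4797%.
Cost of preferred: Rp = 8.02 / 93.38 = 8.5886%.
Market value of equity E = 103.1 × 19.8m = 2041.38m.
Total capital V = 2041.38 + 113.3 + 931 = 3085.68.
Equity: weight = 2041.38/3085.68 = 0.6616; cost = 13.4797%.
Preferred: weight = 113.3/3085.68 = 0.0367; cost = 8.5886%.
Convertible notes (debt portion): weight = 931/3085.68 = 0.3017; after-tax cost = 5.4% × (1 − 39.9%) = 3.2454%.
WACC = 0.6616 × 13.4797% + 0.0367 × 8.5886% + 0.3017 × 3.2454% = 10.2123%.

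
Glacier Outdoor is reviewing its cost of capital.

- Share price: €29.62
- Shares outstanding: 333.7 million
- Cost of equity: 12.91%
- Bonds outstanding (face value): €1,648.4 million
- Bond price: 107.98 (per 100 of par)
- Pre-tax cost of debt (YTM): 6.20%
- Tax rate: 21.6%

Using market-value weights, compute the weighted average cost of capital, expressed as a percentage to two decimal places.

11.68%

Market value of equity E = 29.62 × 333.7m = 9884.194m. Market value of debt D = 1648.4m × 107.98/100 = 1779.94232m.
Total capital V = 9884.194 + 1779.94232 = 11664.13632.
Equity: weight = 9884.194/11664.13632 = 0.8474; cost = 12.91%.
Bonds outstanding: weight = 1779.94232/11664.13632 = 0.1526; after-tax cost = 6.2% × (1 − 21.6%) = 4.8608%.
WACC = 0.8474 × 12.9100% + 0.1526 × 4.8608% = 11.6817%.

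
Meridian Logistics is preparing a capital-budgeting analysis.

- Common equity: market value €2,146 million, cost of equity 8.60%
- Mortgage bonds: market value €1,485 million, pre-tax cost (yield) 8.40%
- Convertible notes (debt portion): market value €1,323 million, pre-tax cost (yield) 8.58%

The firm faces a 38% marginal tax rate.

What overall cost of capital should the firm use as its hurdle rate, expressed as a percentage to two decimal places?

Total capital V = 2146 + 1485 + 1323 = 4954.
Equity: weight = 2146/4954 = 0.4332; cost = 8.6%.
Mortgage bonds: weight = 1485/4954 = 0.2998; after-tax cost = 8.4% × (1 − 38%) = 5.2080%.
Convertible notes (debt portion): weight = 1323/4954 = 0.2671; after-tax cost = 8.58% × (1 − 38%) = 5.3196%.
WACC = 0.4332 × 8.6000% + 0.2998 × 5.2080% + 0.2671 × 5.3196% = 6.7072%.

6.71%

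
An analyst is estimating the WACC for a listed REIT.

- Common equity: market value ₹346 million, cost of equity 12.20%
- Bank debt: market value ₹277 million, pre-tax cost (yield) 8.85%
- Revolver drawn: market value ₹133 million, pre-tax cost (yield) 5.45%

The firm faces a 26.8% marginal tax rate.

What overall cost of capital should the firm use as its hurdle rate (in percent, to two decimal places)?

Total capital V = 346 + 277 + 133 = 756.
Equity: weight = 346/756 = 0.4577; cost = 12.2%.
Bank debt: weight = 277/756 = 0.3664; after-tax cost = 8.85% × (1 − 26.8%) = 6.4782%.
Revolver drawn: weight = 133/756 = 0.1759; after-tax cost = 5.45% × (1 − 26.8%) = 3.9894%.
WACC = 0.4577 × 12.2000% + 0.3664 × 6.4782% + 0.1759 × 3.9894% = 8.6591%.

8.66%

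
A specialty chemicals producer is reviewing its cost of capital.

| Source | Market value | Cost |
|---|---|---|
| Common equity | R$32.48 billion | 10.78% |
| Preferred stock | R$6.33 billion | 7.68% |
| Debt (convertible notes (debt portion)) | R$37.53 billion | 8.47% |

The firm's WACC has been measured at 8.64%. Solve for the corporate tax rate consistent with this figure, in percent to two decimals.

17.95%

Total capital V = 32.48 + 6.33 + 37.53 = 76.34.
Equity weight = 32.48/76.34 = 0.4255.
Preferred weight = 6.33/76.34 = 0.0829.
Convertible notes (debt portion) weight = 37.53/76.34 = 0.4916.
Equity contribution = 0.4255 × 10.78% = 4.5865%.
Preferred contribution = 0.0829 × 7.68% = 0.6368%.
Debt contribution must be 8.64% − 5.2233% = 3.4167%.
0.4916 × 8.47% × (1 − T) = 3.4167%  ⇒  (1 − T) = 0.8205.
T = 17.9472%.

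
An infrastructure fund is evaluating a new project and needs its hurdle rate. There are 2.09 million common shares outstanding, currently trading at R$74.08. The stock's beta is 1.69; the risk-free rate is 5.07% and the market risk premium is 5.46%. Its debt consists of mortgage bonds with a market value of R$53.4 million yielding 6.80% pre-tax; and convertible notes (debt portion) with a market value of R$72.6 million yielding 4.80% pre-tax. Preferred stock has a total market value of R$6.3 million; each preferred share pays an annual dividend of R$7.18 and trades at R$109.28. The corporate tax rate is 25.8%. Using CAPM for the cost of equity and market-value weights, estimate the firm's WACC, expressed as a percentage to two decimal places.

9.69%

Cost of equity via CAPM: Re = 5.07% + 1.69 × 5.46% = 14.2974%.
Cost of preferred: Rp = 7.18 / 109.28 = 6.5703%.
Market value of equity E = 74.08 × 2.09m = 154.8272m.
Total capital V = 154.8272 + 6.3 + 53.4 + 72.6 = 287.1272.
Equity: weight = 154.8272/287.1272 = 0.5392; cost = 14.2974%.
Preferred: weight = 6.3/287.1272 = 0.0219; cost = 6.5703%.
Mortgage bonds: weight = 53.4/287.1272 = 0.1860; after-tax cost = 6.8% × (1 − 25.8%) = 5.0456%.
Convertible notes (debt portion): weight = 72.6/287.1272 = 0.2528; after-tax cost = 4.8% × (1 − 25.8%) = 3.5616%.
WACC = 0.5392 × 14.2974% + 0.0219 × 6.5703% + 0.1860 × 5.0456% + 0.2528 × 3.5616% = 9.6927%.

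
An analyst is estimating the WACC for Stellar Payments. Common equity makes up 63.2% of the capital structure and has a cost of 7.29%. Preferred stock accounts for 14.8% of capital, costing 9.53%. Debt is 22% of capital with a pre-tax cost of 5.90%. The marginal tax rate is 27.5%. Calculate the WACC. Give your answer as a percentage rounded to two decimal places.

6.96%

After-tax cost of debt = 5.9% × (1 − 27.5%) = 4.2775%.
WACC = 0.632 × 7.2900% + 0.148 × 9.5300% + 0.220 × 4.2775% = 6.9588%.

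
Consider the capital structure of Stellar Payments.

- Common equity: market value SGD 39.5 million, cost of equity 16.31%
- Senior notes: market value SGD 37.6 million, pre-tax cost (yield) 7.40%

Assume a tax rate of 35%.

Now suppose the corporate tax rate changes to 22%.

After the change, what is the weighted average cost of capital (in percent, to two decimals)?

After the change:
Total capital V = 39.5 + 37.6 = 77.1.
Equity: weight = 39.5/77.1 = 0.5123; cost = 16.31%.
Senior notes: weight = 37.6/77.1 = 0.4877; after-tax cost = 7.4% × (1 − 22%) = 5.7720%.
WACC = 0.5123 × 16.3100% + 0.4877 × 5.7720% = 11.1708%.

11.17%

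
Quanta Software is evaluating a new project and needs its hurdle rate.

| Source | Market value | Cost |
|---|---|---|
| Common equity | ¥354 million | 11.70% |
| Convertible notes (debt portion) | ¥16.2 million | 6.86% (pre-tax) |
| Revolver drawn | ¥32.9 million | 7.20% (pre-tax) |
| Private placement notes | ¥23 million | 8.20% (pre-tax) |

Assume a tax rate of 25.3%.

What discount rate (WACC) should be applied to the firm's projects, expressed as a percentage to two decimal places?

10.66%

Total capital V = 354 + 16.2 + 32.9 + 23 = 426.1.
Equity: weight = 354/426.1 = 0.8308; cost = 11.7%.
Convertible notes (debt portion): weight = 16.2/426.1 = 0.0380; after-tax cost = 6.86% × (1 − 25.3%) = 5.1244%.
Revolver drawn: weight = 32.9/426.1 = 0.0772; after-tax cost = 7.2% × (1 − 25.3%) = 5.3784%.
Private placement notes: weight = 23/426.1 = 0.0540; after-tax cost = 8.2% × (1 − 25.3%) = 6.1254%.
WACC = 0.8308 × 11.7000% + 0.0380 × 5.1244% + 0.0772 × 5.3784% + 0.0540 × 6.1254% = 10.6610%.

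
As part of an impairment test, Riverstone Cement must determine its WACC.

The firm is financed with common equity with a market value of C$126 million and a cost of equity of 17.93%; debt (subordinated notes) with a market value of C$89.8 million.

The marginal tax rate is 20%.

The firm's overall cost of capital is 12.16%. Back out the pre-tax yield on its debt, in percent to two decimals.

5.08%

Total capital V = 126 + 89.8 = 215.8.
Equity weight = 126/215.8 = 0.5839.
Subordinated notes weight = 89.8/215.8 = 0.4161.
Equity contribution = 0.5839 × 17.93% = 10.4689%.
Remaining for debt = 12.16% − 10.4689% = 1.6911%.
Rd × (1 − 20%) × 0.4161 = 1.6911%  ⇒  Rd = 5.0800%.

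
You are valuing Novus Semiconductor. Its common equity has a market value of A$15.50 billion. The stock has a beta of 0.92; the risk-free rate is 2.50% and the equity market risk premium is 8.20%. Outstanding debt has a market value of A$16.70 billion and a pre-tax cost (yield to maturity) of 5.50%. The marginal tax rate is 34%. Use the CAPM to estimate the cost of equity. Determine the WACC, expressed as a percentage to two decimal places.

6.72%

Cost of equity via CAPM: Re = 2.5% + 0.92 × 8.2% = 10.0440%.
Total capital V = 15.5 + 16.7 = 32.2.
Equity: weight = 15.5/32.2 = 0.4814; cost = 10.044%.
Debt: weight = 16.7/32.2 = 0.5186; after-tax cost = 5.5% × (1 − 34%) = 3.6300%.
WACC = 0.4814 × 10.0440% + 0.5186 × 3.6300% = 6.7175%.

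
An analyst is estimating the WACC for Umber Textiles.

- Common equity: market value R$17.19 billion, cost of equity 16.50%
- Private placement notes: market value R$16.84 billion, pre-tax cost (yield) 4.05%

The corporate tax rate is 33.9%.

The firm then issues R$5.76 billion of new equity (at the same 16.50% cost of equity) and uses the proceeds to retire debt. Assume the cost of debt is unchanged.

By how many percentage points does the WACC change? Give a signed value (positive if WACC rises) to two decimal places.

+2.34 pp

Current WACC:
Total capital V = 17.19 + 16.84 = 34.03.
Equity: weight = 17.19/34.03 = 0.5051; cost = 16.5%.
Private placement notes: weight = 16.84/34.03 = 0.4949; after-tax cost = 4.05% × (1 − 33.9%) = 2.6770%.
WACC = 0.5051 × 16.5000% + 0.4949 × 2.6770% = 9.6596%.
After the change:
Total capital V = 22.95 + 11.08 = 34.03.
Equity: weight = 22.95/34.03 = 0.6744; cost = 16.5%.
Private placement notes: weight = 11.08/34.03 = 0.3256; after-tax cost = 4.05% × (1 − 33.9%) = 2.6770%.
WACC = 0.6744 × 16.5000% + 0.3256 × 2.6770% = 11.9993%.
Change in WACC = 11.9993% − 9.6596% = 2.3397 pp.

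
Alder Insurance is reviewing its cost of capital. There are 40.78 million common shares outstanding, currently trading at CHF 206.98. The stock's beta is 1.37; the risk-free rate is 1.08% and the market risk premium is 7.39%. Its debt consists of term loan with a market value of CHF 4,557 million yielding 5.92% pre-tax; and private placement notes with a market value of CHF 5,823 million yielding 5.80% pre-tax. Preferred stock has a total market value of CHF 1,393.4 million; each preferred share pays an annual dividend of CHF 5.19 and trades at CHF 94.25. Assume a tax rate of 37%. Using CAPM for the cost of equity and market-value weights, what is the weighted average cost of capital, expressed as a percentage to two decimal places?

6.95%

Cost of equity via CAPM: Re = 1.08% + 1.37 × 7.39% = 11.2043%.
Cost of preferred: Rp = 5.19 / 94.25 = 5.5066%.
Market value of equity E = 206.98 × 40.78m = 8440.6444m.
Total capital V = 8440.6444 + 1393.4 + 4557 + 5823 = 20214.0444.
Equity: weight = 8440.6444/20214.0444 = 0.4176; cost = 11.2043%.
Preferred: weight = 1393.4/20214.0444 = 0.0689; cost = 5.5066%.
Term loan: weight = 4557/20214.0444 = 0.2254; after-tax cost = 5.92% × (1 − 37%) = 3.7296%.
Private placement notes: weight = 5823/20214.0444 = 0.2881; after-tax cost = 5.8% × (1 − 37%) = 3.6540%.
WACC = 0.4176 × 11.2043% + 0.0689 × 5.5066% + 0.2254 × 3.7296% + 0.2881 × 3.6540% = 6.9515%.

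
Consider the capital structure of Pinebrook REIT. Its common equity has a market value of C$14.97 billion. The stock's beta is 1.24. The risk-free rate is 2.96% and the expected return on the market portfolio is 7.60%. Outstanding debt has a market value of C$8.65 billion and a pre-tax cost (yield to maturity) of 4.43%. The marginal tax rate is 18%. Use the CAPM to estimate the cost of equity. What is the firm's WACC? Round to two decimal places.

6.85%

Market risk premium = 7.6% − 2.96% = 4.64%.
Cost of equity via CAPM: Re = 2.96% + 1.24 × 4.64% = 8.7136%.
Total capital V = 14.97 + 8.65 = 23.62.
Equity: weight = 14.97/23.62 = 0.6338; cost = 8.7136%.
Debt: weight = 8.65/23.62 = 0.3662; after-tax cost = 4.43% × (1 − 18%) = 3.6326%.
WACC = 0.6338 × 8.7136% + 0.3662 × 3.6326% = 6.8529%.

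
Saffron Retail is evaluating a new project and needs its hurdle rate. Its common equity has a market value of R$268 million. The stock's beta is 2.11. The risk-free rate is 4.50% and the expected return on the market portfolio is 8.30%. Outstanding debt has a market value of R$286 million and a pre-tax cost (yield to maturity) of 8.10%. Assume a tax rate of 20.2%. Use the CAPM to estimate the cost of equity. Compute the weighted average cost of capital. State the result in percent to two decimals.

Market risk premium = 8.3% − 4.5% = 3.8%.
Cost of equity via CAPM: Re = 4.5% + 2.11 × 3.8% = 12.5180%.
Total capital V = 268 + 286 = 554.
Equity: weight = 268/554 = 0.4838; cost = 12.518%.
Debt: weight = 286/554 = 0.5162; after-tax cost = 8.1% × (1 − 20.2%) = 6.4638%.
WACC = 0.4838 × 12.5180% + 0.5162 × 6.4638% = 9.3925%.

9.39%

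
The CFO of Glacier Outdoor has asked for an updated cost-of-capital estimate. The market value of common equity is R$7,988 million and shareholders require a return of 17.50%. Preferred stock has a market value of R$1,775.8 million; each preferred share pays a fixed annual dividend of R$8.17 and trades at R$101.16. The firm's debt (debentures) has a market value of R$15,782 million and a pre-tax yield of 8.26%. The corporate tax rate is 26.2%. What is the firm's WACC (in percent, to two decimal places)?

Cost of preferred: Rp = 8.17 / 101.16 = 8.0763%.
Total capital V = 7988 + 1775.8 + 15782 = 25545.8.
Equity: weight = 7988/25545.8 = 0.3127; cost = 17.5%.
Preferred: weight = 1775.8/25545.8 = 0.0695; cost = 8.0763%.
Debentures: weight = 15782/25545.8 = 0.6178; after-tax cost = 8.26% × (1 − 26.2%) = 6.0959%.
WACC = 0.3127 × 17.5000% + 0.0695 × 8.0763% + 0.6178 × 6.0959% = 9.7995%.

9.80%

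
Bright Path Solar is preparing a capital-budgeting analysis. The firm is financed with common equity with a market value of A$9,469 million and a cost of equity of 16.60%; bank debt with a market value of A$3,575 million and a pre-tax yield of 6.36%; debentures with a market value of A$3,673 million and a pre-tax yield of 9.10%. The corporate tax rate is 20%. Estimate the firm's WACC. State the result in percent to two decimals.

Total capital V = 9469 + 3575 + 3673 = 16717.
Equity: weight = 9469/16717 = 0.5664; cost = 16.6%.
Bank debt: weight = 3575/16717 = 0.2139; after-tax cost = 6.36% × (1 − 20%) = 5.0880%.
Debentures: weight = 3673/16717 = 0.2197; after-tax cost = 9.1% × (1 − 20%) = 7.2800%.
WACC = 0.5664 × 16.6000% + 0.2139 × 5.0880% + 0.2197 × 7.2800% = 12.0904%.

12.09%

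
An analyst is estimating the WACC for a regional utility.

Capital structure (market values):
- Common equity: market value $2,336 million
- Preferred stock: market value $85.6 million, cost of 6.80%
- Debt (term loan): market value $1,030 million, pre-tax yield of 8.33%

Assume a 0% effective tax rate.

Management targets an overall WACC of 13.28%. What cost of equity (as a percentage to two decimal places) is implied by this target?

Total capital V = 2336 + 85.6 + 1030 = 3451.6.
Equity weight = 2336/3451.6 = 0.6768.
Preferred weight = 85.6/3451.6 = 0.0248.
Term loan weight = 1030/3451.6 = 0.2984.
Debt contribution = 0.2984 × 8.33% × (1 − 0%) = 2.4858%.
Preferred contribution = 0.0248 × 6.8% = 0.1686%.
Required equity contribution = 13.28% − 2.6544% = 10.6256%.
Re = 10.6256% / 0.6768 = 15.7000%.

15.70%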